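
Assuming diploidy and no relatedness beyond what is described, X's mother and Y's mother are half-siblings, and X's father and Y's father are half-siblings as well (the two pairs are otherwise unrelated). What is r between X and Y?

0.125

Wright's path rule: contributions from independent ancestry routes add.
X and Y are related in two ways: half first cousins through their mothers (r = 1/16) and half first cousins through their fathers (r = 1/16).
r = 1/16 + 1/16 = 0.125.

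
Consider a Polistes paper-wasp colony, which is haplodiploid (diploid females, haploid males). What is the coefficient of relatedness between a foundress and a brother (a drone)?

Her haploid brother carries none of their father's genes and a random half of their mother's genome; that half matches the maternal half of her own genome with probability 1/2: r = 1/2 · 1/2 = 1/4.

0.25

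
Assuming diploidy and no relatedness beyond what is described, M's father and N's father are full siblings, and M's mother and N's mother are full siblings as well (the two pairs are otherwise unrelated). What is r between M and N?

With two independent routes of shared ancestry, r is the sum of the two contributions.
M and N are related in two ways: first cousins through their fathers (r = 1/8) and first cousins through their mothers (r = 1/8) — i.e. double first cousins.
r = 1/8 + 1/8 = 1/4 = 0.25.

0.25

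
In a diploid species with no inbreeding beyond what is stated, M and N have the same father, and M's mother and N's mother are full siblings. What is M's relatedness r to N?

0.375

Wright's path rule: contributions from independent ancestry routes add.
M and N are related in two ways: half-sibs through their shared father (r = 1/4) and first cousins through their mothers (r = 1/8).
r = 1/4 + 1/8 = 3/8 = 0.375.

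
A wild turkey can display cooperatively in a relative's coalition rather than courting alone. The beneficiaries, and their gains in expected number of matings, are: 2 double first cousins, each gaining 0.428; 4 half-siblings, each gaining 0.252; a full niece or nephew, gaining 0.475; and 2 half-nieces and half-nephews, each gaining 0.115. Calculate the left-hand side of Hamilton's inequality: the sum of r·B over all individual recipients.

r to a double first cousin = 1/4 (double first cousins share both grandparent pairs — four paths of length 4: r = 4·(1/2)^4 = 1/4).
r to a half-sibling = 0.25 (half-sibs share one parent — one path of length 2: r = (1/2)^2 = 1/4).
r to a full niece or nephew = 0.25 (full aunt/uncle↔niece/nephew: two paths of length 3 through the shared grandparent pair: r = 2·(1/2)^3 = 1/4).
r to a half-niece or half-nephew = 0.125 (half-aunt/uncle↔niece/nephew: one path of length 3: r = (1/2)^3 = 1/8).
Summing one r·B term per recipient: 2·0.25·0.428 + 4·0.25·0.252 + 1·0.25·0.475 + 2·0.125·0.115 = 0.6135.

0.6135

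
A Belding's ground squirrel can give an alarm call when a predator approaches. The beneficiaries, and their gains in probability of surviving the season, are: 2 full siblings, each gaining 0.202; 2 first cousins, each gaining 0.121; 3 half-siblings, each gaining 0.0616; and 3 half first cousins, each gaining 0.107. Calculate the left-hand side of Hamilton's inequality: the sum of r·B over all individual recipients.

0.2985125

r to a full sibling = 0.5 (full sibs share both parents — two paths of length 2: r = 2·(1/2)^2 = 1/2).
r to a first cousin = 1/8 (first cousins share one grandparent pair — two paths of length 4: r = 2·(1/2)^4 = 1/8).
r to a half-sibling = 0.25 (half-sibs share one parent — one path of length 2: r = (1/2)^2 = 1/4).
r to a half first cousin = 0.0625 (half first cousins share one grandparent — one path of length 4: r = (1/2)^4 = 1/16).
Summing one r·B term per recipient: 2·0.5·0.202 + 2·0.125·0.121 + 3·0.25·0.0616 + 3·0.0625·0.107 = 0.2985125.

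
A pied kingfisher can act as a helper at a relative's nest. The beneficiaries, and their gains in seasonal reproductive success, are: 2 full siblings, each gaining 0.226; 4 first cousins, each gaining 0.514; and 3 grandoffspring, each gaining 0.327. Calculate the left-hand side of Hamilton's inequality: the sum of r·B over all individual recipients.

r to a full sibling = 1/2 (full sibs share both parents — two paths of length 2: r = 2·(1/2)^2 = 1/2).
r to a first cousin = 1/8 (first cousins share one grandparent pair — two paths of length 4: r = 2·(1/2)^4 = 1/8).
r to a grandoffspring = 0.25 (two parent–offspring links: r = (1/2)^2 = 1/4).
Summing one r·B term per recipient: 2·0.5·0.226 + 4·0.125·0.514 + 3·0.25·0.327 = 0.72825.

0.72825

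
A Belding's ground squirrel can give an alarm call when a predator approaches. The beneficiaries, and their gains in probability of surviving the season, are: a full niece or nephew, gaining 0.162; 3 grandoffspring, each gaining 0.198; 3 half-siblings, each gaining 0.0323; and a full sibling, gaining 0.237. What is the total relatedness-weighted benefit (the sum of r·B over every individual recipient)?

0.331725

r to a full niece or nephew = 0.25 (full aunt/uncle↔niece/nephew: two paths of length 3 through the shared grandparent pair: r = 2·(1/2)^3 = 1/4).
r to a grandoffspring = 1/4 (two parent–offspring links: r = (1/2)^2 = 1/4).
r to a half-sibling = 0.25 (half-sibs share one parent — one path of length 2: r = (1/2)^2 = 1/4).
r to a full sibling = 1/2 (full sibs share both parents — two paths of length 2: r = 2·(1/2)^2 = 1/2).
Summing one r·B term per recipient: 1·0.25·0.162 + 3·0.25·0.198 + 3·0.25·0.0323 + 1·0.5·0.237 = 0.331725.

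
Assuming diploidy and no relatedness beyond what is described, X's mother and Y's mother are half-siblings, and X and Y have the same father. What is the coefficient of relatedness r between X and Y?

Independent pedigree routes through distinct common ancestors add.
X and Y are related in two ways: half first cousins through their mothers (r = 1/16) and half-sibs through their shared father (r = 1/4).
r = 1/16 + 1/4 = 5/16 = 0.3125.

0.3125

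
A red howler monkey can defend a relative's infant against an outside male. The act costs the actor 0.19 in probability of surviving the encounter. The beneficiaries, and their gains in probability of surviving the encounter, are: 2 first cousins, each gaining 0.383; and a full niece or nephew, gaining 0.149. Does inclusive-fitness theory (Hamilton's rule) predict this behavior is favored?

Hamilton's rule: the trait is favored when the sum of r·B over every recipient exceeds the actor's cost C.
r to a first cousin = 0.125 (first cousins share one grandparent pair — two paths of length 4: r = 2·(1/2)^4 = 1/8).
r to a full niece or nephew = 1/4 (full aunt/uncle↔niece/nephew: two paths of length 3 through the shared grandparent pair: r = 2·(1/2)^3 = 1/4).
Summing one r·B term per recipient: 2·0.125·0.383 + 1·0.25·0.149 = 0.133.
0.133 < 0.19: the indirect benefit is less than the cost.

No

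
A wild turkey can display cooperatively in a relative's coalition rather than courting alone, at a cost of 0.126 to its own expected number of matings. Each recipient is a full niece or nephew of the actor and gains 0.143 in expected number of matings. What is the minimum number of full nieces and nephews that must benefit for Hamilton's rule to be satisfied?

4

r to a full niece or nephew = 1/4 (full aunt/uncle↔niece/nephew: two paths of length 3 through the shared grandparent pair: r = 2·(1/2)^3 = 1/4).
Hamilton's rule: n·r·B > C  ⇒  n > C/(r·B) = 0.126/(0.25·0.143) = 3.524.
The smallest integer exceeding 3.524 is 4.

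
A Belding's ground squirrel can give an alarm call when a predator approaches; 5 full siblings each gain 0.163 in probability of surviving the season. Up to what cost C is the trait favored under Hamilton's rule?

0.4075

r to a full sibling = 1/2 (full sibs share both parents — two paths of length 2: r = 2·(1/2)^2 = 1/2).
Hamilton's rule: n·r·B > C, so the trait is favored while C < n·r·B = 5·0.5·0.163 = 0.4075.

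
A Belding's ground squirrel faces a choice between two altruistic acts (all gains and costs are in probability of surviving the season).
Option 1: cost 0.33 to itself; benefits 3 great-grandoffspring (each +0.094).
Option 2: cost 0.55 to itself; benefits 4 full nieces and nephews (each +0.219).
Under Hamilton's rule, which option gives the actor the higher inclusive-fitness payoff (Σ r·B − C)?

Option 1: r to a great-grandoffspring = 0.125.
Option 1: Σ r·B − C = (3·0.125·0.094) − 0.33 = -0.29475.
Option 2: r to a full niece or nephew = 0.25.
Option 2: Σ r·B − C = (4·0.25·0.219) − 0.55 = -0.331.
Option 1 has the higher net inclusive-fitness payoff.

Option 1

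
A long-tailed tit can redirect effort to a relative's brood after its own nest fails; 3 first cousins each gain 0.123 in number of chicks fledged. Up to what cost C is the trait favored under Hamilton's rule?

r to a first cousin = 1/8 (first cousins share one grandparent pair — two paths of length 4: r = 2·(1/2)^4 = 1/8).
Hamilton's rule: n·r·B > C, so the trait is favored while C < n·r·B = 3·0.125·0.123 = 0.046125.

0.046125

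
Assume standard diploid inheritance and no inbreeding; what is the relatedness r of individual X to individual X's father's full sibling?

Each parent–offspring link contributes a factor of 1/2, and independent paths through distinct common ancestors add.
Full aunt/uncle↔niece/nephew: two paths of length 3 through the shared grandparent pair: r = 2·(1/2)^3 = 1/4.

0.25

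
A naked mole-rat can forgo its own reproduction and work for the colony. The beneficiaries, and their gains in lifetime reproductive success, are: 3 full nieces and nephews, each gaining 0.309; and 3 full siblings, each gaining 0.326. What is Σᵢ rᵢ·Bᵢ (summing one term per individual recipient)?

0.72075

r to a full niece or nephew = 1/4 (full aunt/uncle↔niece/nephew: two paths of length 3 through the shared grandparent pair: r = 2·(1/2)^3 = 1/4).
r to a full sibling = 1/2 (full sibs share both parents — two paths of length 2: r = 2·(1/2)^2 = 1/2).
Summing one r·B term per recipient: 3·0.25·0.309 + 3·0.5·0.326 = 0.72075.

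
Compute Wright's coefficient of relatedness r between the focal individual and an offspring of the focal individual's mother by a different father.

Each parent–offspring link contributes a factor of 1/2, and independent paths through distinct common ancestors add.
Half-sibs share one parent — one path of length 2: r = (1/2)^2 = 1/4.

0.25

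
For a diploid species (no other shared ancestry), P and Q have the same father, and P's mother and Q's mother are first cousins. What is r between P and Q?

Independent pedigree routes through distinct common ancestors add.
P and Q are related in two ways: half-sibs through their shared father (r = 1/4) and second cousins through their mothers (r = 1/32).
r = 1/4 + 1/32 = 0.28125.

0.28125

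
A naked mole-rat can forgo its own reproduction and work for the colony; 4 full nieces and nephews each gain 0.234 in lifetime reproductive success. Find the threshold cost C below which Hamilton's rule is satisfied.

0.234

r to a full niece or nephew = 1/4 (full aunt/uncle↔niece/nephew: two paths of length 3 through the shared grandparent pair: r = 2·(1/2)^3 = 1/4).
Hamilton's rule: n·r·B > C, so the trait is favored while C < n·r·B = 4·0.25·0.234 = 0.234.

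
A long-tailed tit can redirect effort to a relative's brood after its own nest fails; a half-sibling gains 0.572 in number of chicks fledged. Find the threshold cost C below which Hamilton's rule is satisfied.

0.143

r to a half-sibling = 1/4 (half-sibs share one parent — one path of length 2: r = (1/2)^2 = 1/4).
Hamilton's rule: n·r·B > C, so the trait is favored while C < n·r·B = 1·0.25·0.572 = 0.143.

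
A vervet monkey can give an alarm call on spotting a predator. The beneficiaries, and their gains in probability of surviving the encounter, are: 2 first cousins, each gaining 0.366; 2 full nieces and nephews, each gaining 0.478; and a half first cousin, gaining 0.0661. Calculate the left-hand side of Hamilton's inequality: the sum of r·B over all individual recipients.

0.33463125

r to a first cousin = 1/8 (first cousins share one grandparent pair — two paths of length 4: r = 2·(1/2)^4 = 1/8).
r to a full niece or nephew = 0.25 (full aunt/uncle↔niece/nephew: two paths of length 3 through the shared grandparent pair: r = 2·(1/2)^3 = 1/4).
r to a half first cousin = 0.0625 (half first cousins share one grandparent — one path of length 4: r = (1/2)^4 = 1/16).
Summing one r·B term per recipient: 2·0.125·0.366 + 2·0.25·0.478 + 1·0.0625·0.0661 = 0.33463125.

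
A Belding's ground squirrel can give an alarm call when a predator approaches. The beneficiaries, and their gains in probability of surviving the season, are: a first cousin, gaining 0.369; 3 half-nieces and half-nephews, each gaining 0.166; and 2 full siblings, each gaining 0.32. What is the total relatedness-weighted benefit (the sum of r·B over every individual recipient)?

0.428375

r to a first cousin = 1/8 (first cousins share one grandparent pair — two paths of length 4: r = 2·(1/2)^4 = 1/8).
r to a half-niece or half-nephew = 0.125 (half-aunt/uncle↔niece/nephew: one path of length 3: r = (1/2)^3 = 1/8).
r to a full sibling = 0.5 (full sibs share both parents — two paths of length 2: r = 2·(1/2)^2 = 1/2).
Summing one r·B term per recipient: 1·0.125·0.369 + 3·0.125·0.166 + 2·0.5·0.32 = 0.428375.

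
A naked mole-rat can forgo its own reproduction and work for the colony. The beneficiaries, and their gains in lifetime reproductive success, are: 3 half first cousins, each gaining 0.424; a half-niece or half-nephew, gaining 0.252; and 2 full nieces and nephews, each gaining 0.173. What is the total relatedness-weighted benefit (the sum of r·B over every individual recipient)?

r to a half first cousin = 1/16 (half first cousins share one grandparent — one path of length 4: r = (1/2)^4 = 1/16).
r to a half-niece or half-nephew = 1/8 (half-aunt/uncle↔niece/nephew: one path of length 3: r = (1/2)^3 = 1/8).
r to a full niece or nephew = 1/4 (full aunt/uncle↔niece/nephew: two paths of length 3 through the shared grandparent pair: r = 2·(1/2)^3 = 1/4).
Summing one r·B term per recipient: 3·0.0625·0.424 + 1·0.125·0.252 + 2·0.25·0.173 = 0.1975.

0.1975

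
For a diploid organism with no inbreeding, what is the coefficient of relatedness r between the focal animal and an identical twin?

1

Monozygotic twins share every allele identical by descent: r = 1.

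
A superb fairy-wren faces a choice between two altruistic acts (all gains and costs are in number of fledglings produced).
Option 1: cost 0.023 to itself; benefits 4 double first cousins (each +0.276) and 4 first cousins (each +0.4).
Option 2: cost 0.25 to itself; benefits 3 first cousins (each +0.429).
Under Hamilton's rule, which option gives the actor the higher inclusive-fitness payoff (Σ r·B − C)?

Option 1: r to a double first cousin = 0.25.
Option 1: r to a first cousin = 0.125.
Option 1: Σ r·B − C = (4·0.25·0.276 + 4·0.125·0.4) − 0.023 = 0.453.
Option 2: r to a first cousin = 0.125.
Option 2: Σ r·B − C = (3·0.125·0.429) − 0.25 = -0.089125.
Option 1 has the higher net inclusive-fitness payoff.

Option 1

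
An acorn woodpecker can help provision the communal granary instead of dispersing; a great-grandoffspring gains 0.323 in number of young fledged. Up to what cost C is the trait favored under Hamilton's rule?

0.040375

r to a great-grandoffspring = 0.125 (three parent–offspring links: r = (1/2)^3 = 1/8).
Hamilton's rule: n·r·B > C, so the trait is favored while C < n·r·B = 1·0.125·0.323 = 0.040375.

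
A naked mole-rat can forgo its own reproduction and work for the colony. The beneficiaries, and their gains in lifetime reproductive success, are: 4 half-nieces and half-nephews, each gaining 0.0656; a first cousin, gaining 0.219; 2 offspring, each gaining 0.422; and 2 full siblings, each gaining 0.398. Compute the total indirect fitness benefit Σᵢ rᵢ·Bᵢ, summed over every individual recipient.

0.880175

r to a half-niece or half-nephew = 1/8 (half-aunt/uncle↔niece/nephew: one path of length 3: r = (1/2)^3 = 1/8).
r to a first cousin = 0.125 (first cousins share one grandparent pair — two paths of length 4: r = 2·(1/2)^4 = 1/8).
r to an offspring = 0.5 (one parent–offspring link: r = (1/2)^1 = 1/2).
r to a full sibling = 1/2 (full sibs share both parents — two paths of length 2: r = 2·(1/2)^2 = 1/2).
Summing one r·B term per recipient: 4·0.125·0.0656 + 1·0.125·0.219 + 2·0.5·0.422 + 2·0.5·0.398 = 0.880175.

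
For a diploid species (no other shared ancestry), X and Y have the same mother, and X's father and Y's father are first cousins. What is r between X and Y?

Relatedness sums over independent paths through distinct common ancestors.
X and Y are related in two ways: half-sibs through their shared mother (r = 1/4) and second cousins through their fathers (r = 1/32).
r = 1/4 + 1/32 = 0.28125.

0.28125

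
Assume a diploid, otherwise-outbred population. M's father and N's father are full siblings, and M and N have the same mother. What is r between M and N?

Wright's path rule: contributions from independent ancestry routes add.
M and N are related in two ways: first cousins through their fathers (r = 1/8) and half-sibs through their shared mother (r = 1/4).
r = 1/8 + 1/4 = 0.375.

0.375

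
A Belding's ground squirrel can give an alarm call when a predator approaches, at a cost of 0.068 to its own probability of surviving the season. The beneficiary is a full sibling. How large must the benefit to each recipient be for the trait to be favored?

r to a full sibling = 1/2 (full sibs share both parents — two paths of length 2: r = 2·(1/2)^2 = 1/2).
Hamilton's rule with n recipients of equal r: n·r·B > C, so B > C/(n·r) = 0.068/(1·0.5) = 0.136.

0.136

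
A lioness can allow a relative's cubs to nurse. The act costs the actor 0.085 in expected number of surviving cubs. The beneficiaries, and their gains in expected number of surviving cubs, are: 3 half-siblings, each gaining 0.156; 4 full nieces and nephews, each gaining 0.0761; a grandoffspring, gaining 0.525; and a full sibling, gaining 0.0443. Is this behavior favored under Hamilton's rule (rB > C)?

Hamilton's rule: the trait is favored when the sum of r·B over every recipient exceeds the actor's cost C.
r to a half-sibling = 0.25 (half-sibs share one parent — one path of length 2: r = (1/2)^2 = 1/4).
r to a full niece or nephew = 1/4 (full aunt/uncle↔niece/nephew: two paths of length 3 through the shared grandparent pair: r = 2·(1/2)^3 = 1/4).
r to a grandoffspring = 1/4 (two parent–offspring links: r = (1/2)^2 = 1/4).
r to a full sibling = 0.5 (full sibs share both parents — two paths of length 2: r = 2·(1/2)^2 = 1/2).
Summing one r·B term per recipient: 3·0.25·0.156 + 4·0.25·0.0761 + 1·0.25·0.525 + 1·0.5·0.0443 = 0.3465.
0.3465 > 0.085: the indirect benefit exceeds the cost.

Yes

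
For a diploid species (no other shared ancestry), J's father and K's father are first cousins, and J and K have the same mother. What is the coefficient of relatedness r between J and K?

0.28125

With two independent routes of shared ancestry, r is the sum of the two contributions.
J and K are related in two ways: second cousins through their fathers (r = 1/32) and half-sibs through their shared mother (r = 1/4).
r = 1/32 + 1/4 = 9/32 = 0.28125.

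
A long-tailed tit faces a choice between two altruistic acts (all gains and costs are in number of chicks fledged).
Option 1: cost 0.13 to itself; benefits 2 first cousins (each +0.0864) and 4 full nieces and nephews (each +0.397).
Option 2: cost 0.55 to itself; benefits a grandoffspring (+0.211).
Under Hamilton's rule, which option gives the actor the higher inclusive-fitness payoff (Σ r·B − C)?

Option 1: r to a first cousin = 0.125.
Option 1: r to a full niece or nephew = 0.25.
Option 1: Σ r·B − C = (2·0.125·0.0864 + 4·0.25·0.397) − 0.13 = 0.2886.
Option 2: r to a grandoffspring = 0.25.
Option 2: Σ r·B − C = (1·0.25·0.211) − 0.55 = -0.49725.
Option 1 has the higher net inclusive-fitness payoff.

Option 1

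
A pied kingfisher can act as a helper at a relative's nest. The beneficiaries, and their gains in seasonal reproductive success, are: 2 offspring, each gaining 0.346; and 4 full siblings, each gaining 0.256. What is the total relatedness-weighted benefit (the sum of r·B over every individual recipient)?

r to an offspring = 1/2 (one parent–offspring link: r = (1/2)^1 = 1/2).
r to a full sibling = 0.5 (full sibs share both parents — two paths of length 2: r = 2·(1/2)^2 = 1/2).
Summing one r·B term per recipient: 2·0.5·0.346 + 4·0.5·0.256 = 0.858.

0.858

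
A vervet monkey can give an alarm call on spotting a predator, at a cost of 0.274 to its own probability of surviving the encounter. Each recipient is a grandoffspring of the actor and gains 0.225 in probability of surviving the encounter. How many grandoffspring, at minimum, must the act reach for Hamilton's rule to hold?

r to a grandoffspring = 1/4 (two parent–offspring links: r = (1/2)^2 = 1/4).
Hamilton's rule: n·r·B > C  ⇒  n > C/(r·B) = 0.274/(0.25·0.225) = 4.871.
The smallest integer exceeding 4.871 is 5.

5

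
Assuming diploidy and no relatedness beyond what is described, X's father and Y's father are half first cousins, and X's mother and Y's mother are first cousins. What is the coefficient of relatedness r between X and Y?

0.046875

Relatedness sums over independent paths through distinct common ancestors.
X and Y are related in two ways: half second cousins through their fathers (r = 1/64) and second cousins through their mothers (r = 1/32).
r = 1/64 + 1/32 = 3/64 = 0.046875.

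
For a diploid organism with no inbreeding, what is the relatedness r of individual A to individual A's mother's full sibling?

Each parent–offspring link contributes a factor of 1/2, and independent paths through distinct common ancestors add.
Full aunt/uncle↔niece/nephew: two paths of length 3 through the shared grandparent pair: r = 2·(1/2)^3 = 1/4.

0.25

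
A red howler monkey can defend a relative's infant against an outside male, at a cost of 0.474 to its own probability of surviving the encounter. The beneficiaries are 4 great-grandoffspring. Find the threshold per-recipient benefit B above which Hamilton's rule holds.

0.948

r to a great-grandoffspring = 0.125 (three parent–offspring links: r = (1/2)^3 = 1/8).
Hamilton's rule with n recipients of equal r: n·r·B > C, so B > C/(n·r) = 0.474/(4·0.125) = 0.948.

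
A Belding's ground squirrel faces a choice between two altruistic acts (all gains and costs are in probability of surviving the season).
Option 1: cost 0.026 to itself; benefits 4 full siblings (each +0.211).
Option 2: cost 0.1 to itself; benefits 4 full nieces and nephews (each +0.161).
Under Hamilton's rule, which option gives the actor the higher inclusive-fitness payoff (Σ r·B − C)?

Option 1

Option 1: r to a full sibling = 0.5.
Option 1: Σ r·B − C = (4·0.5·0.211) − 0.026 = 0.396.
Option 2: r to a full niece or nephew = 0.25.
Option 2: Σ r·B − C = (4·0.25·0.161) − 0.1 = 0.061.
Option 1 has the higher net inclusive-fitness payoff.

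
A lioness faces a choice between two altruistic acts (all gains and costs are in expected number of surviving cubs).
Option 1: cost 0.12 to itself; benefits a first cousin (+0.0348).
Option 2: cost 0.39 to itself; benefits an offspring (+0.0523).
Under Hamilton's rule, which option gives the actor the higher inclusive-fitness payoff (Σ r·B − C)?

Option 1: r to a first cousin = 0.125.
Option 1: Σ r·B − C = (1·0.125·0.0348) − 0.12 = -0.11565.
Option 2: r to an offspring = 0.5.
Option 2: Σ r·B − C = (1·0.5·0.0523) − 0.39 = -0.36385.
Option 1 has the higher net inclusive-fitness payoff.

Option 1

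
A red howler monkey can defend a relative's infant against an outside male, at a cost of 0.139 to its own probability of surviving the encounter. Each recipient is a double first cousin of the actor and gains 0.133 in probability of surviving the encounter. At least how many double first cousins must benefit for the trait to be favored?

5

r to a double first cousin = 1/4 (double first cousins share both grandparent pairs — four paths of length 4: r = 4·(1/2)^4 = 1/4).
Hamilton's rule: n·r·B > C  ⇒  n > C/(r·B) = 0.139/(0.25·0.133) = 4.18.
The smallest integer exceeding 4.18 is 5.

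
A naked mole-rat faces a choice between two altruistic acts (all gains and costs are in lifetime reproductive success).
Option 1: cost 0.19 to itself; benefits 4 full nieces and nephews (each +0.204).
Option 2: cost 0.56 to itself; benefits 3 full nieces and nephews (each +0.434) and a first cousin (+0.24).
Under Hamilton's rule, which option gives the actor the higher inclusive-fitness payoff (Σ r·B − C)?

Option 1

Option 1: r to a full niece or nephew = 0.25.
Option 1: Σ r·B − C = (4·0.25·0.204) − 0.19 = 0.014.
Option 2: r to a full niece or nephew = 0.25.
Option 2: r to a first cousin = 0.125.
Option 2: Σ r·B − C = (3·0.25·0.434 + 1·0.125·0.24) − 0.56 = -0.2045.
Option 1 has the higher net inclusive-fitness payoff.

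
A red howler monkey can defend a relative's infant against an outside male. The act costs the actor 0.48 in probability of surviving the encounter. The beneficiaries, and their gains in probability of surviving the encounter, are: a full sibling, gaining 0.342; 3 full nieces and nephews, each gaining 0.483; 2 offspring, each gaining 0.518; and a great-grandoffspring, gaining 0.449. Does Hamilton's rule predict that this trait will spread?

Hamilton's rule: the trait is favored when the sum of r·B over every recipient exceeds the actor's cost C.
r to a full sibling = 0.5 (full sibs share both parents — two paths of length 2: r = 2·(1/2)^2 = 1/2).
r to a full niece or nephew = 1/4 (full aunt/uncle↔niece/nephew: two paths of length 3 through the shared grandparent pair: r = 2·(1/2)^3 = 1/4).
r to an offspring = 1/2 (one parent–offspring link: r = (1/2)^1 = 1/2).
r to a great-grandoffspring = 0.125 (three parent–offspring links: r = (1/2)^3 = 1/8).
Summing one r·B term per recipient: 1·0.5·0.342 + 3·0.25·0.483 + 2·0.5·0.518 + 1·0.125·0.449 = 1.107375.
1.107375 > 0.48: the indirect benefit exceeds the cost.

Yes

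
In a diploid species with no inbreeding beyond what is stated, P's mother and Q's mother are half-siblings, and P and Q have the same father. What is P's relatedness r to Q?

0.3125

With two independent routes of shared ancestry, r is the sum of the two contributions.
P and Q are related in two ways: half first cousins through their mothers (r = 1/16) and half-sibs through their shared father (r = 1/4).
r = 1/16 + 1/4 = 5/16 = 0.3125.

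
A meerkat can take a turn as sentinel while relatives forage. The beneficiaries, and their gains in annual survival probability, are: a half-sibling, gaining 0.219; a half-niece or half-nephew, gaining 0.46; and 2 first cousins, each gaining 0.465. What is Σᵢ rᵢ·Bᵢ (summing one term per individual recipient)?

0.2285

r to a half-sibling = 0.25 (half-sibs share one parent — one path of length 2: r = (1/2)^2 = 1/4).
r to a half-niece or half-nephew = 0.125 (half-aunt/uncle↔niece/nephew: one path of length 3: r = (1/2)^3 = 1/8).
r to a first cousin = 0.125 (first cousins share one grandparent pair — two paths of length 4: r = 2·(1/2)^4 = 1/8).
Summing one r·B term per recipient: 1·0.25·0.219 + 1·0.125·0.46 + 2·0.125·0.465 = 0.2285.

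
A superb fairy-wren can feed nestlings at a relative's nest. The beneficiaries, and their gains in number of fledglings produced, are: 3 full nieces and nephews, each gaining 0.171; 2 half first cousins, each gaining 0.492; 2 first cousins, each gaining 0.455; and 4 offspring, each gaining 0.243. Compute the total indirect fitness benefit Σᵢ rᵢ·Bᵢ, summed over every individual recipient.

r to a full niece or nephew = 0.25 (full aunt/uncle↔niece/nephew: two paths of length 3 through the shared grandparent pair: r = 2·(1/2)^3 = 1/4).
r to a half first cousin = 1/16 (half first cousins share one grandparent — one path of length 4: r = (1/2)^4 = 1/16).
r to a first cousin = 1/8 (first cousins share one grandparent pair — two paths of length 4: r = 2·(1/2)^4 = 1/8).
r to an offspring = 0.5 (one parent–offspring link: r = (1/2)^1 = 1/2).
Summing one r·B term per recipient: 3·0.25·0.171 + 2·0.0625·0.492 + 2·0.125·0.455 + 4·0.5·0.243 = 0.7895.

0.7895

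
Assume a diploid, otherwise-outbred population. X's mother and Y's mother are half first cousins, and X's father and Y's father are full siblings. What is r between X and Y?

Wright's path rule: contributions from independent ancestry routes add.
X and Y are related in two ways: half second cousins through their mothers (r = 1/64) and first cousins through their fathers (r = 1/8).
r = 1/64 + 1/8 = 0.140625.

0.140625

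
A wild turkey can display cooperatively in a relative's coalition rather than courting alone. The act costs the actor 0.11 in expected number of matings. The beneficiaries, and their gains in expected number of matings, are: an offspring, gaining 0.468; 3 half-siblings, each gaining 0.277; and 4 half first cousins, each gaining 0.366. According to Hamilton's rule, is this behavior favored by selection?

Yes

Hamilton's rule: the trait is favored when the sum of r·B over every recipient exceeds the actor's cost C.
r to an offspring = 0.5 (one parent–offspring link: r = (1/2)^1 = 1/2).
r to a half-sibling = 0.25 (half-sibs share one parent — one path of length 2: r = (1/2)^2 = 1/4).
r to a half first cousin = 1/16 (half first cousins share one grandparent — one path of length 4: r = (1/2)^4 = 1/16).
Summing one r·B term per recipient: 1·0.5·0.468 + 3·0.25·0.277 + 4·0.0625·0.366 = 0.53325.
0.53325 > 0.11: the indirect benefit exceeds the cost.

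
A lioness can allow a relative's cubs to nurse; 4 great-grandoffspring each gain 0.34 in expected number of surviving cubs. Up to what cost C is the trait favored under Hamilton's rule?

r to a great-grandoffspring = 0.125 (three parent–offspring links: r = (1/2)^3 = 1/8).
Hamilton's rule: n·r·B > C, so the trait is favored while C < n·r·B = 4·0.125·0.34 = 0.17.

0.17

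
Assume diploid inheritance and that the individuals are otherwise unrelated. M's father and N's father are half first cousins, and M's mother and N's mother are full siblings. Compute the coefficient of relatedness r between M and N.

With two independent routes of shared ancestry, r is the sum of the two contributions.
M and N are related in two ways: half second cousins through their fathers (r = 1/64) and first cousins through their mothers (r = 1/8).
r = 1/64 + 1/8 = 0.140625.

0.140625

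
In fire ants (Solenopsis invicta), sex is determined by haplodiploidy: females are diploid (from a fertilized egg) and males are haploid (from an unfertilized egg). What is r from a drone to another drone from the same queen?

Haploid brothers each carry a random half of the queen's diploid genome, so on average they share half: r = 1/2.

0.5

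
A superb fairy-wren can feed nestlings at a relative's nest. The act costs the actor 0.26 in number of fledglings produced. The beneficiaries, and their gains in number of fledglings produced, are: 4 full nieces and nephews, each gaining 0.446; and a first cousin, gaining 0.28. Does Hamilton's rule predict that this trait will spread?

Yes

Hamilton's rule: the trait is favored when the sum of r·B over every recipient exceeds the actor's cost C.
r to a full niece or nephew = 0.25 (full aunt/uncle↔niece/nephew: two paths of length 3 through the shared grandparent pair: r = 2·(1/2)^3 = 1/4).
r to a first cousin = 0.125 (first cousins share one grandparent pair — two paths of length 4: r = 2·(1/2)^4 = 1/8).
Summing one r·B term per recipient: 4·0.25·0.446 + 1·0.125·0.28 = 0.481.
0.481 > 0.26: the indirect benefit exceeds the cost.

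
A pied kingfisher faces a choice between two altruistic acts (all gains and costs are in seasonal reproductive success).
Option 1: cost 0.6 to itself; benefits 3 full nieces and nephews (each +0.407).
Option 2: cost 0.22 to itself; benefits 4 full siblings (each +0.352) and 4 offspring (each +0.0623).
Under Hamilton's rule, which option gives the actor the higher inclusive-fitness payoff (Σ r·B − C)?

Option 1: r to a full niece or nephew = 0.25.
Option 1: Σ r·B − C = (3·0.25·0.407) − 0.6 = -0.29475.
Option 2: r to a full sibling = 0.5.
Option 2: r to an offspring = 0.5.
Option 2: Σ r·B − C = (4·0.5·0.352 + 4·0.5·0.0623) − 0.22 = 0.6086.
Option 2 has the higher net inclusive-fitness payoff.

Option 2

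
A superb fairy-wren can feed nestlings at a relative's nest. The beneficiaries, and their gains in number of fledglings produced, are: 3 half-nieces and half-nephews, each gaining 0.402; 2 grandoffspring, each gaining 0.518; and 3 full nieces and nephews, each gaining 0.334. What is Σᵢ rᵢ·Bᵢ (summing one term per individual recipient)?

r to a half-niece or half-nephew = 1/8 (half-aunt/uncle↔niece/nephew: one path of length 3: r = (1/2)^3 = 1/8).
r to a grandoffspring = 0.25 (two parent–offspring links: r = (1/2)^2 = 1/4).
r to a full niece or nephew = 1/4 (full aunt/uncle↔niece/nephew: two paths of length 3 through the shared grandparent pair: r = 2·(1/2)^3 = 1/4).
Summing one r·B term per recipient: 3·0.125·0.402 + 2·0.25·0.518 + 3·0.25·0.334 = 0.66025.

0.66025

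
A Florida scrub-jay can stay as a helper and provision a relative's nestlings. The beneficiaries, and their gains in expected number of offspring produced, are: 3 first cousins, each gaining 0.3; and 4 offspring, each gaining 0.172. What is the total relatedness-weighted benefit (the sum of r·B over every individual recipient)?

0.4565

r to a first cousin = 0.125 (first cousins share one grandparent pair — two paths of length 4: r = 2·(1/2)^4 = 1/8).
r to an offspring = 1/2 (one parent–offspring link: r = (1/2)^1 = 1/2).
Summing one r·B term per recipient: 3·0.125·0.3 + 4·0.5·0.172 = 0.4565.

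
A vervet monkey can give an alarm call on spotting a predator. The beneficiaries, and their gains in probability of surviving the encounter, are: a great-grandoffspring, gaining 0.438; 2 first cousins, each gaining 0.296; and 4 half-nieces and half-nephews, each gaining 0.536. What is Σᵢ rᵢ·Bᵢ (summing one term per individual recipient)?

r to a great-grandoffspring = 0.125 (three parent–offspring links: r = (1/2)^3 = 1/8).
r to a first cousin = 1/8 (first cousins share one grandparent pair — two paths of length 4: r = 2·(1/2)^4 = 1/8).
r to a half-niece or half-nephew = 0.125 (half-aunt/uncle↔niece/nephew: one path of length 3: r = (1/2)^3 = 1/8).
Summing one r·B term per recipient: 1·0.125·0.438 + 2·0.125·0.296 + 4·0.125·0.536 = 0.39675.

0.39675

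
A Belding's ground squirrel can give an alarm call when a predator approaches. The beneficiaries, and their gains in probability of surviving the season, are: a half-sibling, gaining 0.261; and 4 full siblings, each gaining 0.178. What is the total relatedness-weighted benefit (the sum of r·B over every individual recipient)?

r to a half-sibling = 0.25 (half-sibs share one parent — one path of length 2: r = (1/2)^2 = 1/4).
r to a full sibling = 0.5 (full sibs share both parents — two paths of length 2: r = 2·(1/2)^2 = 1/2).
Summing one r·B term per recipient: 1·0.25·0.261 + 4·0.5·0.178 = 0.42125.

0.42125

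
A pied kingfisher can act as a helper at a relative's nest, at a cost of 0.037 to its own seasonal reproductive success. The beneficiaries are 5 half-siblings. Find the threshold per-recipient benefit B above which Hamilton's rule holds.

0.0296

r to a half-sibling = 0.25 (half-sibs share one parent — one path of length 2: r = (1/2)^2 = 1/4).
Hamilton's rule with n recipients of equal r: n·r·B > C, so B > C/(n·r) = 0.037/(5·0.25) = 0.0296.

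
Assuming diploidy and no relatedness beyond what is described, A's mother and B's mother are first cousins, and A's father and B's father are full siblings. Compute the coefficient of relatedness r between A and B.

With two independent routes of shared ancestry, r is the sum of the two contributions.
A and B are related in two ways: second cousins through their mothers (r = 1/32) and first cousins through their fathers (r = 1/8).
r = 1/32 + 1/8 = 0.15625.

0.15625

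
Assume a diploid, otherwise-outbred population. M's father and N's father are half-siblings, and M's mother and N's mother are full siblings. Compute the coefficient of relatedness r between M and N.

0.1875

Relatedness sums over independent paths through distinct common ancestors.
M and N are related in two ways: half first cousins through their fathers (r = 1/16) and first cousins through their mothers (r = 1/8).
r = 1/16 + 1/8 = 0.1875.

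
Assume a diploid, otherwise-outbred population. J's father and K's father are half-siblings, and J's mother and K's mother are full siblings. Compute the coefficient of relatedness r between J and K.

0.1875

Relatedness sums over independent paths through distinct common ancestors.
J and K are related in two ways: half first cousins through their fathers (r = 1/16) and first cousins through their mothers (r = 1/8).
r = 1/16 + 1/8 = 3/16 = 0.1875.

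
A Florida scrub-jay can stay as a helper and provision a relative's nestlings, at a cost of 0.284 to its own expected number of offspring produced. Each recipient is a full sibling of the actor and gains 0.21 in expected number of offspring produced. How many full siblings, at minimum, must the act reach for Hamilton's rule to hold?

3

r to a full sibling = 0.5 (full sibs share both parents — two paths of length 2: r = 2·(1/2)^2 = 1/2).
Hamilton's rule: n·r·B > C  ⇒  n > C/(r·B) = 0.284/(0.5·0.21) = 2.705.
The smallest integer exceeding 2.705 is 3.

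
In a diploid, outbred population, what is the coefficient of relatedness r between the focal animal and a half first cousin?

0.0625

Each parent–offspring link contributes a factor of 1/2, and independent paths through distinct common ancestors add.
Half first cousins share one grandparent — one path of length 4: r = (1/2)^4 = 1/16.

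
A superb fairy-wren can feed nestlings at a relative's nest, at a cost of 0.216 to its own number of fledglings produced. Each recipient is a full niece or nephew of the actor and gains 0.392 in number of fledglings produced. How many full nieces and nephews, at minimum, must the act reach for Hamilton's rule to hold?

3

r to a full niece or nephew = 1/4 (full aunt/uncle↔niece/nephew: two paths of length 3 through the shared grandparent pair: r = 2·(1/2)^3 = 1/4).
Hamilton's rule: n·r·B > C  ⇒  n > C/(r·B) = 0.216/(0.25·0.392) = 2.204.
The smallest integer exceeding 2.204 is 3.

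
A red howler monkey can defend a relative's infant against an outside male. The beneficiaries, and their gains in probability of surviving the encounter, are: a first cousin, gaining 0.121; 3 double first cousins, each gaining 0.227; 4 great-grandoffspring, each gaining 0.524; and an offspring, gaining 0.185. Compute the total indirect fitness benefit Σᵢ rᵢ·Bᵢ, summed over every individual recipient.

r to a first cousin = 1/8 (first cousins share one grandparent pair — two paths of length 4: r = 2·(1/2)^4 = 1/8).
r to a double first cousin = 1/4 (double first cousins share both grandparent pairs — four paths of length 4: r = 4·(1/2)^4 = 1/4).
r to a great-grandoffspring = 1/8 (three parent–offspring links: r = (1/2)^3 = 1/8).
r to an offspring = 1/2 (one parent–offspring link: r = (1/2)^1 = 1/2).
Summing one r·B term per recipient: 1·0.125·0.121 + 3·0.25·0.227 + 4·0.125·0.524 + 1·0.5·0.185 = 0.539875.

0.539875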